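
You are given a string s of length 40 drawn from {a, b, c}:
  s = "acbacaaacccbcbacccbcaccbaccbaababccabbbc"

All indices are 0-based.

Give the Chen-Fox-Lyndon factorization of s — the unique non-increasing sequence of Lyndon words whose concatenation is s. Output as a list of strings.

emit factor 1: 'acb' (i=0, period=3)
emit factor 2: 'ac' (i=3, period=2)
emit factor 3: 'aaacccbcbacccbcaccbaccbaababccabbbc' (i=5, period=35)

["acb", "ac", "aaacccbcbacccbcaccbaccbaababccabbbc"]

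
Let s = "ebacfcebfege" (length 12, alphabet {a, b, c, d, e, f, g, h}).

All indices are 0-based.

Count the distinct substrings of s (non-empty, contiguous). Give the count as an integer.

rank | idx | suffix
   0 |   2 | acfcebfege
   1 |   1 | bacfcebfege
   2 |   7 | bfege
   3 |   5 | cebfege
   4 |   3 | cfcebfege
   5 |  11 | e
   6 |   0 | ebacfcebfege
   7 |   6 | ebfege
   8 |   9 | ege
   9 |   4 | fcebfege
  10 |   8 | fege
  11 |  10 | ge

SA = [2, 1, 7, 5, 3, 11, 0, 6, 9, 4, 8, 10]
rank  pair      lcp
   1  s[2:],s[1:]  0  ''
   2  s[1:],s[7:]  1  'b'
   3  s[7:],s[5:]  0  ''
   4  s[5:],s[3:]  1  'c'
   5  s[3:],s[11:]  0  ''
   6  s[11:],s[0:]  1  'e'
   7  s[0:],s[6:]  2  'eb'
   8  s[6:],s[9:]  1  'e'
   9  s[9:],s[4:]  0  ''
  10  s[4:],s[8:]  1  'f'
  11  s[8:],s[10:]  0  ''

n(n+1)/2 = 12·13/2 = 78
Σ LCP = 0 + 0 + 1 + 0 + 1 + 0 + 1 + 2 + 1 + 0 + 1 + 0 = 7
distinct = 78 − 7 = 71

71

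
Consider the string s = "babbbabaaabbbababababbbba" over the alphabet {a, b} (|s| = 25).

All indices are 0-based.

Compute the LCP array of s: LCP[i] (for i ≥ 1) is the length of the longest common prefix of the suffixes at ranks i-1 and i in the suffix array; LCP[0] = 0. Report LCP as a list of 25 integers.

[0, 1, 2, 1, 3, 6, 4, 2, 7, 4, 0, 2, 2, 4, 7, 5, 3, 5, 1, 3, 5, 2, 4, 6, 3]

rank→(start, suffix):
  0 → (24, 'a')
  1 → (7, 'aaabbbababababbbba')
  2 → (8, 'aabbbababababbbba')
  3 → (5, 'abaaabbbababababbbba')
  4 → (13, 'ababababbbba')
  5 → (15, 'abababbbba')
  6 → (17, 'ababbbba')
  7 → (1, 'abbbabaaabbbababababbbba')
  8 → (9, 'abbbababababbbba')
  9 → (19, 'abbbba')
  10 → (23, 'ba')
  11 → (6, 'baaabbbababababbbba')
  12 → (4, 'babaaabbbababababbbba')
  13 → (12, 'bababababbbba')
  14 → (14, 'babababbbba')
  15 → (16, 'bababbbba')
  16 → (0, 'babbbabaaabbbababababbbba')
  17 → (18, 'babbbba')
  18 → (22, 'bba')
  19 → (3, 'bbabaaabbbababababbbba')
  20 → (11, 'bbababababbbba')
  21 → (21, 'bbba')
  22 → (2, 'bbbabaaabbbababababbbba')
  23 → (10, 'bbbababababbbba')
  24 → (20, 'bbbba')

SA = [24, 7, 8, 5, 13, 15, 17, 1, 9, 19, 23, 6, 4, 12, 14, 16, 0, 18, 22, 3, 11, 21, 2, 10, 20]
i: (SA[i-1],SA[i]) lcp shared
  1: (24,7) 1 'a'
  2: (7,8) 2 'aa'
  3: (8,5) 1 'a'
  4: (5,13) 3 'aba'
  5: (13,15) 6 'ababab'
  6: (15,17) 4 'abab'
  7: (17,1) 2 'ab'
  8: (1,9) 7 'abbbaba'
  9: (9,19) 4 'abbb'
  10: (19,23) 0 ''
  11: (23,6) 2 'ba'
  12: (6,4) 2 'ba'
  13: (4,12) 4 'baba'
  14: (12,14) 7 'bababab'
  15: (14,16) 5 'babab'
  16: (16,0) 3 'bab'
  17: (0,18) 5 'babbb'
  18: (18,22) 1 'b'
  19: (22,3) 3 'bba'
  20: (3,11) 5 'bbaba'
  21: (11,21) 2 'bb'
  22: (21,2) 4 'bbba'
  23: (2,10) 6 'bbbaba'
  24: (10,20) 3 'bbb'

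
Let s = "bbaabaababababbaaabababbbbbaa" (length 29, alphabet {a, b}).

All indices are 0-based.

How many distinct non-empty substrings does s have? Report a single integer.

rank | idx | suffix
   0 |  28 | a
   1 |  27 | aa
   2 |  15 | aaabababbbbbaa
   3 |   2 | aabaababababbaaabababbbbbaa
   4 |   5 | aababababbaaabababbbbbaa
   5 |  16 | aabababbbbbaa
   6 |   3 | abaababababbaaabababbbbbaa
   7 |   6 | ababababbaaabababbbbbaa
   8 |   8 | abababbaaabababbbbbaa
   9 |  17 | abababbbbbaa
  10 |  10 | ababbaaabababbbbbaa
  11 |  19 | ababbbbbaa
  12 |  12 | abbaaabababbbbbaa
  13 |  21 | abbbbbaa
  14 |  26 | baa
  15 |  14 | baaabababbbbbaa
  16 |   1 | baabaababababbaaabababbbbbaa
  17 |   4 | baababababbaaabababbbbbaa
  18 |   7 | babababbaaabababbbbbaa
  19 |   9 | bababbaaabababbbbbaa
  20 |  18 | bababbbbbaa
  21 |  11 | babbaaabababbbbbaa
  22 |  20 | babbbbbaa
  23 |  25 | bbaa
  24 |  13 | bbaaabababbbbbaa
  25 |   0 | bbaabaababababbaaabababbbbbaa
  26 |  24 | bbbaa
  27 |  23 | bbbbaa
  28 |  22 | bbbbbaa

SA = [28, 27, 15, 2, 5, 16, 3, 6, 8, 17, 10, 19, 12, 21, 26, 14, 1, 4, 7, 9, 18, 11, 20, 25, 13, 0, 24, 23, 22]
i: (SA[i-1],SA[i]) lcp shared
  1: (28,27) 1 'a'
  2: (27,15) 2 'aa'
  3: (15,2) 2 'aa'
  4: (2,5) 4 'aaba'
  5: (5,16) 7 'aababab'
  6: (16,3) 1 'a'
  7: (3,6) 3 'aba'
  8: (6,8) 6 'ababab'
  9: (8,17) 7 'abababb'
  10: (17,10) 4 'abab'
  11: (10,19) 5 'ababb'
  12: (19,12) 2 'ab'
  13: (12,21) 3 'abb'
  14: (21,26) 0 ''
  15: (26,14) 3 'baa'
  16: (14,1) 3 'baa'
  17: (1,4) 5 'baaba'
  18: (4,7) 2 'ba'
  19: (7,9) 5 'babab'
  20: (9,18) 6 'bababb'
  21: (18,11) 3 'bab'
  22: (11,20) 4 'babb'
  23: (20,25) 1 'b'
  24: (25,13) 4 'bbaa'
  25: (13,0) 4 'bbaa'
  26: (0,24) 2 'bb'
  27: (24,23) 3 'bbb'
  28: (23,22) 4 'bbbb'

n(n+1)/2 = 29·30/2 = 435
Σ LCP = 0 + 1 + 2 + 2 + 4 + 7 + 1 + 3 + 6 + 7 + 4 + 5 + 2 + 3 + 0 + 3 + 3 + 5 + 2 + 5 + 6 + 3 + 4 + 1 + 4 + 4 + 2 + 3 + 4 = 96
distinct = 435 − 96 = 339

339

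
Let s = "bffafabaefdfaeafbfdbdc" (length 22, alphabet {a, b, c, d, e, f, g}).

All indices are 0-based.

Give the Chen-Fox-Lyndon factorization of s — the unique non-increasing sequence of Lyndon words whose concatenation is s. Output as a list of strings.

["bff", "af", "abaefdfaeafbfdbdc"]

emit factor 1: 'bff' (i=0, period=3)
emit factor 2: 'af' (i=3, period=2)
emit factor 3: 'abaefdfaeafbfdbdc' (i=5, period=17)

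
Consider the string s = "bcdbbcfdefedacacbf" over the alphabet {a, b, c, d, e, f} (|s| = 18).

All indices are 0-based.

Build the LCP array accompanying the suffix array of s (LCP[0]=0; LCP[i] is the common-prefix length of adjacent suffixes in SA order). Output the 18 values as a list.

sorted suffixes:
  #0 SA[0]=12  'acacbf'
  #1 SA[1]=14  'acbf'
  #2 SA[2]=3  'bbcfdefedacacbf'
  #3 SA[3]=0  'bcdbbcfdefedacacbf'
  #4 SA[4]=4  'bcfdefedacacbf'
  #5 SA[5]=16  'bf'
  #6 SA[6]=13  'cacbf'
  #7 SA[7]=15  'cbf'
  #8 SA[8]=1  'cdbbcfdefedacacbf'
  #9 SA[9]=5  'cfdefedacacbf'
  #10 SA[10]=11  'dacacbf'
  #11 SA[11]=2  'dbbcfdefedacacbf'
  #12 SA[12]=7  'defedacacbf'
  #13 SA[13]=10  'edacacbf'
  #14 SA[14]=8  'efedacacbf'
  #15 SA[15]=17  'f'
  #16 SA[16]=6  'fdefedacacbf'
  #17 SA[17]=9  'fedacacbf'

SA = [12, 14, 3, 0, 4, 16, 13, 15, 1, 5, 11, 2, 7, 10, 8, 17, 6, 9]
i: (SA[i-1],SA[i]) lcp shared
  1: (12,14) 2 'ac'
  2: (14,3) 0 ''
  3: (3,0) 1 'b'
  4: (0,4) 2 'bc'
  5: (4,16) 1 'b'
  6: (16,13) 0 ''
  7: (13,15) 1 'c'
  8: (15,1) 1 'c'
  9: (1,5) 1 'c'
  10: (5,11) 0 ''
  11: (11,2) 1 'd'
  12: (2,7) 1 'd'
  13: (7,10) 0 ''
  14: (10,8) 1 'e'
  15: (8,17) 0 ''
  16: (17,6) 1 'f'
  17: (6,9) 1 'f'

[0, 2, 0, 1, 2, 1, 0, 1, 1, 1, 0, 1, 1, 0, 1, 0, 1, 1]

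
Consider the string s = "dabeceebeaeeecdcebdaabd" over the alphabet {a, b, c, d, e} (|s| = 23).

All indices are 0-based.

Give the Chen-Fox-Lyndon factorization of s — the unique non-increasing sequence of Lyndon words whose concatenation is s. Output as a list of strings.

["d", "abeceebeaeeecdcebd", "aabd"]

emit factor 1: 'd' (i=0, period=1)
emit factor 2: 'abeceebeaeeecdcebd' (i=1, period=18)
emit factor 3: 'aabd' (i=19, period=4)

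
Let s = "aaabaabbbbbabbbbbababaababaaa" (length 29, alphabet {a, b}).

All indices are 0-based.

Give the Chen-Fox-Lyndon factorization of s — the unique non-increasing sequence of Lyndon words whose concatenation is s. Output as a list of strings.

emit factor 1: 'aaabaabbbbbabbbbbababaabab' (i=0, period=26)
emit factor 2: 'a' (i=26, period=1)
emit factor 3: 'a' (i=27, period=1)
emit factor 4: 'a' (i=28, period=1)

["aaabaabbbbbabbbbbababaabab", "a", "a", "a"]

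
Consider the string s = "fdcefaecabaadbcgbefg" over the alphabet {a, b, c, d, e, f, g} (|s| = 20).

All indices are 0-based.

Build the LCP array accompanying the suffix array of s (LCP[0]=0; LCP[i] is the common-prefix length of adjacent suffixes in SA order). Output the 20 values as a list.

rank→(start, suffix):
  0 → (10, 'aadbcgbefg')
  1 → (8, 'abaadbcgbefg')
  2 → (11, 'adbcgbefg')
  3 → (5, 'aecabaadbcgbefg')
  4 → (9, 'baadbcgbefg')
  5 → (13, 'bcgbefg')
  6 → (16, 'befg')
  7 → (7, 'cabaadbcgbefg')
  8 → (2, 'cefaecabaadbcgbefg')
  9 → (14, 'cgbefg')
  10 → (12, 'dbcgbefg')
  11 → (1, 'dcefaecabaadbcgbefg')
  12 → (6, 'ecabaadbcgbefg')
  13 → (3, 'efaecabaadbcgbefg')
  14 → (17, 'efg')
  15 → (4, 'faecabaadbcgbefg')
  16 → (0, 'fdcefaecabaadbcgbefg')
  17 → (18, 'fg')
  18 → (19, 'g')
  19 → (15, 'gbefg')

SA = [10, 8, 11, 5, 9, 13, 16, 7, 2, 14, 12, 1, 6, 3, 17, 4, 0, 18, 19, 15]
rank  pair      lcp
   1  s[10:],s[8:]  1  'a'
   2  s[8:],s[11:]  1  'a'
   3  s[11:],s[5:]  1  'a'
   4  s[5:],s[9:]  0  ''
   5  s[9:],s[13:]  1  'b'
   6  s[13:],s[16:]  1  'b'
   7  s[16:],s[7:]  0  ''
   8  s[7:],s[2:]  1  'c'
   9  s[2:],s[14:]  1  'c'
  10  s[14:],s[12:]  0  ''
  11  s[12:],s[1:]  1  'd'
  12  s[1:],s[6:]  0  ''
  13  s[6:],s[3:]  1  'e'
  14  s[3:],s[17:]  2  'ef'
  15  s[17:],s[4:]  0  ''
  16  s[4:],s[0:]  1  'f'
  17  s[0:],s[18:]  1  'f'
  18  s[18:],s[19:]  0  ''
  19  s[19:],s[15:]  1  'g'

[0, 1, 1, 1, 0, 1, 1, 0, 1, 1, 0, 1, 0, 1, 2, 0, 1, 1, 0, 1]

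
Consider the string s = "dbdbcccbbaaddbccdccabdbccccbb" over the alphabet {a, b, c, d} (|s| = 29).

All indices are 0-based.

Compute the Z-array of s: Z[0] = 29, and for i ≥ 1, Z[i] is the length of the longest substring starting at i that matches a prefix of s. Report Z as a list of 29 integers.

[29, 0, 2, 0, 0, 0, 0, 0, 0, 0, 0, 1, 2, 0, 0, 0, 1, 0, 0, 0, 0, 2, 0, 0, 0, 0, 0, 0, 0]

Z[0]=29
i=1: fresh scan; Z[1]=0
i=2: fresh scan; Z[2]=2 scan→box=[2,4)
i=3: min(r-i=1, Z[1]=0)=0; Z[3]=0
i=4: fresh scan; Z[4]=0
i=5: fresh scan; Z[5]=0
i=6: fresh scan; Z[6]=0
i=7: fresh scan; Z[7]=0
i=8: fresh scan; Z[8]=0
i=9: fresh scan; Z[9]=0
i=10: fresh scan; Z[10]=0
i=11: fresh scan; Z[11]=1 scan→box=[11,12)
i=12: fresh scan; Z[12]=2 scan→box=[12,14)
i=13: min(r-i=1, Z[1]=0)=0; Z[13]=0
i=14: fresh scan; Z[14]=0
i=15: fresh scan; Z[15]=0
i=16: fresh scan; Z[16]=1 scan→box=[16,17)
i=17: fresh scan; Z[17]=0
i=18: fresh scan; Z[18]=0
i=19: fresh scan; Z[19]=0
i=20: fresh scan; Z[20]=0
i=21: fresh scan; Z[21]=2 scan→box=[21,23)
i=22: min(r-i=1, Z[1]=0)=0; Z[22]=0
i=23: fresh scan; Z[23]=0
i=24: fresh scan; Z[24]=0
i=25: fresh scan; Z[25]=0
i=26: fresh scan; Z[26]=0
i=27: fresh scan; Z[27]=0
i=28: fresh scan; Z[28]=0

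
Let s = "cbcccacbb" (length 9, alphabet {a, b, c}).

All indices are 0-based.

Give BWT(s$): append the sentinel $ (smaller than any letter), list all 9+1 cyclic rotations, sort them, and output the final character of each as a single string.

rank  rotation    last
    0  $cbcccacbb  b
    1  acbb$cbccc  c
    2  b$cbcccacb  b
    3  bb$cbcccac  c
    4  bcccacbb$c  c
    5  cacbb$cbcc  c
    6  cbb$cbccca  a
    7  cbcccacbb$  $
    8  ccacbb$cbc  c
    9  cccacbb$cb  b

bcbccca$cb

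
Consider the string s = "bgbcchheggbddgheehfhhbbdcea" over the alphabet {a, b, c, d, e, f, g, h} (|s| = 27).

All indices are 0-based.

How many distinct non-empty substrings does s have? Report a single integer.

355

rank | idx | suffix
   0 |  26 | a
   1 |  21 | bbdcea
   2 |   2 | bcchheggbddgheehfhhbbdcea
   3 |  22 | bdcea
   4 |  10 | bddgheehfhhbbdcea
   5 |   0 | bgbcchheggbddgheehfhhbbdcea
   6 |   3 | cchheggbddgheehfhhbbdcea
   7 |  24 | cea
   8 |   4 | chheggbddgheehfhhbbdcea
   9 |  23 | dcea
  10 |  11 | ddgheehfhhbbdcea
  11 |  12 | dgheehfhhbbdcea
  12 |  25 | ea
  13 |  15 | eehfhhbbdcea
  14 |   7 | eggbddgheehfhhbbdcea
  15 |  16 | ehfhhbbdcea
  16 |  18 | fhhbbdcea
  17 |   1 | gbcchheggbddgheehfhhbbdcea
  18 |   9 | gbddgheehfhhbbdcea
  19 |   8 | ggbddgheehfhhbbdcea
  20 |  13 | gheehfhhbbdcea
  21 |  20 | hbbdcea
  22 |  14 | heehfhhbbdcea
  23 |   6 | heggbddgheehfhhbbdcea
  24 |  17 | hfhhbbdcea
  25 |  19 | hhbbdcea
  26 |   5 | hheggbddgheehfhhbbdcea

SA = [26, 21, 2, 22, 10, 0, 3, 24, 4, 23, 11, 12, 25, 15, 7, 16, 18, 1, 9, 8, 13, 20, 14, 6, 17, 19, 5]
rank  pair      lcp
   1  s[26:],s[21:]  0  ''
   2  s[21:],s[2:]  1  'b'
   3  s[2:],s[22:]  1  'b'
   4  s[22:],s[10:]  2  'bd'
   5  s[10:],s[0:]  1  'b'
   6  s[0:],s[3:]  0  ''
   7  s[3:],s[24:]  1  'c'
   8  s[24:],s[4:]  1  'c'
   9  s[4:],s[23:]  0  ''
  10  s[23:],s[11:]  1  'd'
  11  s[11:],s[12:]  1  'd'
  12  s[12:],s[25:]  0  ''
  13  s[25:],s[15:]  1  'e'
  14  s[15:],s[7:]  1  'e'
  15  s[7:],s[16:]  1  'e'
  16  s[16:],s[18:]  0  ''
  17  s[18:],s[1:]  0  ''
  18  s[1:],s[9:]  2  'gb'
  19  s[9:],s[8:]  1  'g'
  20  s[8:],s[13:]  1  'g'
  21  s[13:],s[20:]  0  ''
  22  s[20:],s[14:]  1  'h'
  23  s[14:],s[6:]  2  'he'
  24  s[6:],s[17:]  1  'h'
  25  s[17:],s[19:]  1  'h'
  26  s[19:],s[5:]  2  'hh'

n(n+1)/2 = 27·28/2 = 378
Σ LCP = 0 + 0 + 1 + 1 + 2 + 1 + 0 + 1 + 1 + 0 + 1 + 1 + 0 + 1 + 1 + 1 + 0 + 0 + 2 + 1 + 1 + 0 + 1 + 2 + 1 + 1 + 2 = 23
distinct = 378 − 23 = 355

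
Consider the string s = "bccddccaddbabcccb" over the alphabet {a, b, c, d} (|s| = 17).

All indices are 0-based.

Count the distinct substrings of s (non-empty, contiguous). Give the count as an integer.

rank→(start, suffix):
  0 → (11, 'abcccb')
  1 → (7, 'addbabcccb')
  2 → (16, 'b')
  3 → (10, 'babcccb')
  4 → (12, 'bcccb')
  5 → (0, 'bccddccaddbabcccb')
  6 → (6, 'caddbabcccb')
  7 → (15, 'cb')
  8 → (5, 'ccaddbabcccb')
  9 → (14, 'ccb')
  10 → (13, 'cccb')
  11 → (1, 'ccddccaddbabcccb')
  12 → (2, 'cddccaddbabcccb')
  13 → (9, 'dbabcccb')
  14 → (4, 'dccaddbabcccb')
  15 → (8, 'ddbabcccb')
  16 → (3, 'ddccaddbabcccb')

SA = [11, 7, 16, 10, 12, 0, 6, 15, 5, 14, 13, 1, 2, 9, 4, 8, 3]
rank  pair      lcp
   1  s[11:],s[7:]  1  'a'
   2  s[7:],s[16:]  0  ''
   3  s[16:],s[10:]  1  'b'
   4  s[10:],s[12:]  1  'b'
   5  s[12:],s[0:]  3  'bcc'
   6  s[0:],s[6:]  0  ''
   7  s[6:],s[15:]  1  'c'
   8  s[15:],s[5:]  1  'c'
   9  s[5:],s[14:]  2  'cc'
  10  s[14:],s[13:]  2  'cc'
  11  s[13:],s[1:]  2  'cc'
  12  s[1:],s[2:]  1  'c'
  13  s[2:],s[9:]  0  ''
  14  s[9:],s[4:]  1  'd'
  15  s[4:],s[8:]  1  'd'
  16  s[8:],s[3:]  2  'dd'

n(n+1)/2 = 17·18/2 = 153
Σ LCP = 0 + 1 + 0 + 1 + 1 + 3 + 0 + 1 + 1 + 2 + 2 + 2 + 1 + 0 + 1 + 1 + 2 = 19
distinct = 153 − 19 = 134

134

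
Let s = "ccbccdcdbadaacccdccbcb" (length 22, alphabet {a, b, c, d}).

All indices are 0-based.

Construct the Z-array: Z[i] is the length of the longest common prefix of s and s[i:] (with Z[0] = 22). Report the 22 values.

[22, 1, 0, 2, 1, 0, 1, 0, 0, 0, 0, 0, 0, 2, 2, 1, 0, 4, 1, 0, 1, 0]

Z[0]=22
i=1: outside box; Z[1]=1 grow→box=[1,2)
i=2: outside box; Z[2]=0
i=3: outside box; Z[3]=2 grow→box=[3,5)
i=4: min(r-i=1, Z[1]=1)=1; Z[4]=1
i=5: outside box; Z[5]=0
i=6: outside box; Z[6]=1 grow→box=[6,7)
i=7: outside box; Z[7]=0
i=8: outside box; Z[8]=0
i=9: outside box; Z[9]=0
i=10: outside box; Z[10]=0
i=11: outside box; Z[11]=0
i=12: outside box; Z[12]=0
i=13: outside box; Z[13]=2 grow→box=[13,15)
i=14: min(r-i=1, Z[1]=1)=1; Z[14]=2 grow→box=[14,16)
i=15: min(r-i=1, Z[1]=1)=1; Z[15]=1
i=16: outside box; Z[16]=0
i=17: outside box; Z[17]=4 grow→box=[17,21)
i=18: min(r-i=3, Z[1]=1)=1; Z[18]=1
i=19: min(r-i=2, Z[2]=0)=0; Z[19]=0
i=20: min(r-i=1, Z[3]=2)=1; Z[20]=1
i=21: outside box; Z[21]=0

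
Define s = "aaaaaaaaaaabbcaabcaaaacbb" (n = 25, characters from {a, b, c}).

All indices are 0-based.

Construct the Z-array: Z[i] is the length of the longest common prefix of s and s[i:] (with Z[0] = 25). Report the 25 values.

Z[0]=25
i=1: fresh scan; Z[1]=10 extend→box=[1,11)
i=2: min(r-i=9, Z[1]=10)=9; Z[2]=9
i=3: min(r-i=8, Z[2]=9)=8; Z[3]=8
i=4: min(r-i=7, Z[3]=8)=7; Z[4]=7
i=5: min(r-i=6, Z[4]=7)=6; Z[5]=6
i=6: min(r-i=5, Z[5]=6)=5; Z[6]=5
i=7: min(r-i=4, Z[6]=5)=4; Z[7]=4
i=8: min(r-i=3, Z[7]=4)=3; Z[8]=3
i=9: min(r-i=2, Z[8]=3)=2; Z[9]=2
i=10: min(r-i=1, Z[9]=2)=1; Z[10]=1
i=11: fresh scan; Z[11]=0
i=12: fresh scan; Z[12]=0
i=13: fresh scan; Z[13]=0
i=14: fresh scan; Z[14]=2 extend→box=[14,16)
i=15: min(r-i=1, Z[1]=10)=1; Z[15]=1
i=16: fresh scan; Z[16]=0
i=17: fresh scan; Z[17]=0
i=18: fresh scan; Z[18]=4 extend→box=[18,22)
i=19: min(r-i=3, Z[1]=10)=3; Z[19]=3
i=20: min(r-i=2, Z[2]=9)=2; Z[20]=2
i=21: min(r-i=1, Z[3]=8)=1; Z[21]=1
i=22: fresh scan; Z[22]=0
i=23: fresh scan; Z[23]=0
i=24: fresh scan; Z[24]=0

[25, 10, 9, 8, 7, 6, 5, 4, 3, 2, 1, 0, 0, 0, 2, 1, 0, 0, 4, 3, 2, 1, 0, 0, 0]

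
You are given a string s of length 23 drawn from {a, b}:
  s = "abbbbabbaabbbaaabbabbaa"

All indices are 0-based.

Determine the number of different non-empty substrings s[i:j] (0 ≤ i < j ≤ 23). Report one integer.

rank | idx | suffix
   0 |  22 | a
   1 |  21 | aa
   2 |  13 | aaabbabbaa
   3 |  14 | aabbabbaa
   4 |   8 | aabbbaaabbabbaa
   5 |  18 | abbaa
   6 |   5 | abbaabbbaaabbabbaa
   7 |  15 | abbabbaa
   8 |   9 | abbbaaabbabbaa
   9 |   0 | abbbbabbaabbbaaabbabbaa
  10 |  20 | baa
  11 |  12 | baaabbabbaa
  12 |   7 | baabbbaaabbabbaa
  13 |  17 | babbaa
  14 |   4 | babbaabbbaaabbabbaa
  15 |  19 | bbaa
  16 |  11 | bbaaabbabbaa
  17 |   6 | bbaabbbaaabbabbaa
  18 |  16 | bbabbaa
  19 |   3 | bbabbaabbbaaabbabbaa
  20 |  10 | bbbaaabbabbaa
  21 |   2 | bbbabbaabbbaaabbabbaa
  22 |   1 | bbbbabbaabbbaaabbabbaa

SA = [22, 21, 13, 14, 8, 18, 5, 15, 9, 0, 20, 12, 7, 17, 4, 19, 11, 6, 16, 3, 10, 2, 1]
i: (SA[i-1],SA[i]) lcp shared
  1: (22,21) 1 'a'
  2: (21,13) 2 'aa'
  3: (13,14) 2 'aa'
  4: (14,8) 4 'aabb'
  5: (8,18) 1 'a'
  6: (18,5) 5 'abbaa'
  7: (5,15) 4 'abba'
  8: (15,9) 3 'abb'
  9: (9,0) 4 'abbb'
  10: (0,20) 0 ''
  11: (20,12) 3 'baa'
  12: (12,7) 3 'baa'
  13: (7,17) 2 'ba'
  14: (17,4) 6 'babbaa'
  15: (4,19) 1 'b'
  16: (19,11) 4 'bbaa'
  17: (11,6) 4 'bbaa'
  18: (6,16) 3 'bba'
  19: (16,3) 7 'bbabbaa'
  20: (3,10) 2 'bb'
  21: (10,2) 4 'bbba'
  22: (2,1) 3 'bbb'

n(n+1)/2 = 23·24/2 = 276
Σ LCP = 0 + 1 + 2 + 2 + 4 + 1 + 5 + 4 + 3 + 4 + 0 + 3 + 3 + 2 + 6 + 1 + 4 + 4 + 3 + 7 + 2 + 4 + 3 = 68
distinct = 276 − 68 = 208

208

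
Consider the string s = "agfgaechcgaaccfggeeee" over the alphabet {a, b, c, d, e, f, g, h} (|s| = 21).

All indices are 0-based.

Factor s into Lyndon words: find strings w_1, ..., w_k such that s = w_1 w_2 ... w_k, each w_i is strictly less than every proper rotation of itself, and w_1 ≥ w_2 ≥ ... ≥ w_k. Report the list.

["agfg", "aechcg", "aaccfggeeee"]

emit factor 1: 'agfg' (i=0, period=4)
emit factor 2: 'aechcg' (i=4, period=6)
emit factor 3: 'aaccfggeeee' (i=10, period=11)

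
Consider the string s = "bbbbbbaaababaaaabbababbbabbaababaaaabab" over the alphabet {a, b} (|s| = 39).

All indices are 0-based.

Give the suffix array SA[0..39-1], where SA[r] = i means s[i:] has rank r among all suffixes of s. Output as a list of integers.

[32, 12, 33, 6, 13, 34, 27, 7, 14, 37, 30, 10, 35, 28, 8, 18, 24, 15, 20, 38, 31, 11, 5, 26, 36, 29, 9, 17, 23, 19, 4, 25, 16, 22, 3, 21, 2, 1, 0]

sorted suffixes:
  #0 SA[0]=32  'aaaabab'
  #1 SA[1]=12  'aaaabbababbbabbaababaaaabab'
  #2 SA[2]=33  'aaabab'
  #3 SA[3]=6  'aaababaaaabbababbbabbaababaaaabab'
  #4 SA[4]=13  'aaabbababbbabbaababaaaabab'
  #5 SA[5]=34  'aabab'
  #6 SA[6]=27  'aababaaaabab'
  #7 SA[7]=7  'aababaaaabbababbbabbaababaaaabab'
  #8 SA[8]=14  'aabbababbbabbaababaaaabab'
  #9 SA[9]=37  'ab'
  #10 SA[10]=30  'abaaaabab'
  #11 SA[11]=10  'abaaaabbababbbabbaababaaaabab'
  #12 SA[12]=35  'abab'
  #13 SA[13]=28  'ababaaaabab'
  #14 SA[14]=8  'ababaaaabbababbbabbaababaaaabab'
  #15 SA[15]=18  'ababbbabbaababaaaabab'
  #16 SA[16]=24  'abbaababaaaabab'
  #17 SA[17]=15  'abbababbbabbaababaaaabab'
  #18 SA[18]=20  'abbbabbaababaaaabab'
  #19 SA[19]=38  'b'
  #20 SA[20]=31  'baaaabab'
  #21 SA[21]=11  'baaaabbababbbabbaababaaaabab'
  #22 SA[22]=5  'baaababaaaabbababbbabbaababaaaabab'
  #23 SA[23]=26  'baababaaaabab'
  #24 SA[24]=36  'bab'
  #25 SA[25]=29  'babaaaabab'
  #26 SA[26]=9  'babaaaabbababbbabbaababaaaabab'
  #27 SA[27]=17  'bababbbabbaababaaaabab'
  #28 SA[28]=23  'babbaababaaaabab'
  #29 SA[29]=19  'babbbabbaababaaaabab'
  #30 SA[30]=4  'bbaaababaaaabbababbbabbaababaaaabab'
  #31 SA[31]=25  'bbaababaaaabab'
  #32 SA[32]=16  'bbababbbabbaababaaaabab'
  #33 SA[33]=22  'bbabbaababaaaabab'
  #34 SA[34]=3  'bbbaaababaaaabbababbbabbaababaaaabab'
  #35 SA[35]=21  'bbbabbaababaaaabab'
  #36 SA[36]=2  'bbbbaaababaaaabbababbbabbaababaaaabab'
  #37 SA[37]=1  'bbbbbaaababaaaabbababbbabbaababaaaabab'
  #38 SA[38]=0  'bbbbbbaaababaaaabbababbbabbaababaaaabab'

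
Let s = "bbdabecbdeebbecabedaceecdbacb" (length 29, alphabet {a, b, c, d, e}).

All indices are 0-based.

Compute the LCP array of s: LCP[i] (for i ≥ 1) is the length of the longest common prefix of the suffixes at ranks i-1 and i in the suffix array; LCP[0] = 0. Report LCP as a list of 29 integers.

sorted suffixes:
  #0 SA[0]=3  'abecbdeebbecabedaceecdbacb'
  #1 SA[1]=15  'abedaceecdbacb'
  #2 SA[2]=26  'acb'
  #3 SA[3]=19  'aceecdbacb'
  #4 SA[4]=28  'b'
  #5 SA[5]=25  'bacb'
  #6 SA[6]=0  'bbdabecbdeebbecabedaceecdbacb'
  #7 SA[7]=11  'bbecabedaceecdbacb'
  #8 SA[8]=1  'bdabecbdeebbecabedaceecdbacb'
  #9 SA[9]=7  'bdeebbecabedaceecdbacb'
  #10 SA[10]=12  'becabedaceecdbacb'
  #11 SA[11]=4  'becbdeebbecabedaceecdbacb'
  #12 SA[12]=16  'bedaceecdbacb'
  #13 SA[13]=14  'cabedaceecdbacb'
  #14 SA[14]=27  'cb'
  #15 SA[15]=6  'cbdeebbecabedaceecdbacb'
  #16 SA[16]=23  'cdbacb'
  #17 SA[17]=20  'ceecdbacb'
  #18 SA[18]=2  'dabecbdeebbecabedaceecdbacb'
  #19 SA[19]=18  'daceecdbacb'
  #20 SA[20]=24  'dbacb'
  #21 SA[21]=8  'deebbecabedaceecdbacb'
  #22 SA[22]=10  'ebbecabedaceecdbacb'
  #23 SA[23]=13  'ecabedaceecdbacb'
  #24 SA[24]=5  'ecbdeebbecabedaceecdbacb'
  #25 SA[25]=22  'ecdbacb'
  #26 SA[26]=17  'edaceecdbacb'
  #27 SA[27]=9  'eebbecabedaceecdbacb'
  #28 SA[28]=21  'eecdbacb'

SA = [3, 15, 26, 19, 28, 25, 0, 11, 1, 7, 12, 4, 16, 14, 27, 6, 23, 20, 2, 18, 24, 8, 10, 13, 5, 22, 17, 9, 21]
[i] adj suffixes → lcp
  [1] 3/15 → 3 ('abe')
  [2] 15/26 → 1 ('a')
  [3] 26/19 → 2 ('ac')
  [4] 19/28 → 0 ('')
  [5] 28/25 → 1 ('b')
  [6] 25/0 → 1 ('b')
  [7] 0/11 → 2 ('bb')
  [8] 11/1 → 1 ('b')
  [9] 1/7 → 2 ('bd')
  [10] 7/12 → 1 ('b')
  [11] 12/4 → 3 ('bec')
  [12] 4/16 → 2 ('be')
  [13] 16/14 → 0 ('')
  [14] 14/27 → 1 ('c')
  [15] 27/6 → 2 ('cb')
  [16] 6/23 → 1 ('c')
  [17] 23/20 → 1 ('c')
  [18] 20/2 → 0 ('')
  [19] 2/18 → 2 ('da')
  [20] 18/24 → 1 ('d')
  [21] 24/8 → 1 ('d')
  [22] 8/10 → 0 ('')
  [23] 10/13 → 1 ('e')
  [24] 13/5 → 2 ('ec')
  [25] 5/22 → 2 ('ec')
  [26] 22/17 → 1 ('e')
  [27] 17/9 → 1 ('e')
  [28] 9/21 → 2 ('ee')

[0, 3, 1, 2, 0, 1, 1, 2, 1, 2, 1, 3, 2, 0, 1, 2, 1, 1, 0, 2, 1, 1, 0, 1, 2, 2, 1, 1, 2]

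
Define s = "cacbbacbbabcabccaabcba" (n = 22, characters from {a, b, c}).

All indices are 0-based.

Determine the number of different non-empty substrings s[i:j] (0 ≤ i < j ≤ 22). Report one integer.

214

rank | idx | suffix
   0 |  21 | a
   1 |  16 | aabcba
   2 |   9 | abcabccaabcba
   3 |  17 | abcba
   4 |  12 | abccaabcba
   5 |   5 | acbbabcabccaabcba
   6 |   1 | acbbacbbabcabccaabcba
   7 |  20 | ba
   8 |   8 | babcabccaabcba
   9 |   4 | bacbbabcabccaabcba
  10 |   7 | bbabcabccaabcba
  11 |   3 | bbacbbabcabccaabcba
  12 |  10 | bcabccaabcba
  13 |  18 | bcba
  14 |  13 | bccaabcba
  15 |  15 | caabcba
  16 |  11 | cabccaabcba
  17 |   0 | cacbbacbbabcabccaabcba
  18 |  19 | cba
  19 |   6 | cbbabcabccaabcba
  20 |   2 | cbbacbbabcabccaabcba
  21 |  14 | ccaabcba

SA = [21, 16, 9, 17, 12, 5, 1, 20, 8, 4, 7, 3, 10, 18, 13, 15, 11, 0, 19, 6, 2, 14]
i: (SA[i-1],SA[i]) lcp shared
  1: (21,16) 1 'a'
  2: (16,9) 1 'a'
  3: (9,17) 3 'abc'
  4: (17,12) 3 'abc'
  5: (12,5) 1 'a'
  6: (5,1) 5 'acbba'
  7: (1,20) 0 ''
  8: (20,8) 2 'ba'
  9: (8,4) 2 'ba'
  10: (4,7) 1 'b'
  11: (7,3) 3 'bba'
  12: (3,10) 1 'b'
  13: (10,18) 2 'bc'
  14: (18,13) 2 'bc'
  15: (13,15) 0 ''
  16: (15,11) 2 'ca'
  17: (11,0) 2 'ca'
  18: (0,19) 1 'c'
  19: (19,6) 2 'cb'
  20: (6,2) 4 'cbba'
  21: (2,14) 1 'c'

n(n+1)/2 = 22·23/2 = 253
Σ LCP = 0 + 1 + 1 + 3 + 3 + 1 + 5 + 0 + 2 + 2 + 1 + 3 + 1 + 2 + 2 + 0 + 2 + 2 + 1 + 2 + 4 + 1 = 39
distinct = 253 − 39 = 214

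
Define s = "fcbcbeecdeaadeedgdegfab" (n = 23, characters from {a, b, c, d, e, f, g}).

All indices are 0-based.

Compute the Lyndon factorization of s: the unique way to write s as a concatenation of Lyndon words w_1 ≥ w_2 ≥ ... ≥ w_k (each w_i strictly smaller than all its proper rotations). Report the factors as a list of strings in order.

emit factor 1: 'f' (i=0, period=1)
emit factor 2: 'c' (i=1, period=1)
emit factor 3: 'bcbeecde' (i=2, period=8)
emit factor 4: 'aadeedgdegfab' (i=10, period=13)

["f", "c", "bcbeecde", "aadeedgdegfab"]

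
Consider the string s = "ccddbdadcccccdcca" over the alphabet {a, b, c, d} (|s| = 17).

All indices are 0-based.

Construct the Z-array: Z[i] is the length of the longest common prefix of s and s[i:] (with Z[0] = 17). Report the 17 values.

[17, 1, 0, 0, 0, 0, 0, 0, 2, 2, 2, 3, 1, 0, 2, 1, 0]

Z[0]=17
i=1: i≥r, start 0; Z[1]=1 extend→box=[1,2)
i=2: i≥r, start 0; Z[2]=0
i=3: i≥r, start 0; Z[3]=0
i=4: i≥r, start 0; Z[4]=0
i=5: i≥r, start 0; Z[5]=0
i=6: i≥r, start 0; Z[6]=0
i=7: i≥r, start 0; Z[7]=0
i=8: i≥r, start 0; Z[8]=2 extend→box=[8,10)
i=9: min(r-i=1, Z[1]=1)=1; Z[9]=2 extend→box=[9,11)
i=10: min(r-i=1, Z[1]=1)=1; Z[10]=2 extend→box=[10,12)
i=11: min(r-i=1, Z[1]=1)=1; Z[11]=3 extend→box=[11,14)
i=12: min(r-i=2, Z[1]=1)=1; Z[12]=1
i=13: min(r-i=1, Z[2]=0)=0; Z[13]=0
i=14: i≥r, start 0; Z[14]=2 extend→box=[14,16)
i=15: min(r-i=1, Z[1]=1)=1; Z[15]=1
i=16: i≥r, start 0; Z[16]=0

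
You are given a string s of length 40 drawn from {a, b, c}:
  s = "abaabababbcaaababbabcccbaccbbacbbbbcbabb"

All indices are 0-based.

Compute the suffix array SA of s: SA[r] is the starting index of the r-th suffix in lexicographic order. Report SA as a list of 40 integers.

[11, 2, 12, 0, 3, 13, 5, 37, 15, 7, 18, 29, 24, 39, 1, 4, 36, 14, 6, 17, 28, 23, 38, 16, 27, 31, 32, 8, 33, 9, 34, 19, 10, 35, 22, 26, 30, 21, 25, 20]

rank | idx | suffix
   0 |  11 | aaababbabcccbaccbbacbbbbcbabb
   1 |   2 | aabababbcaaababbabcccbaccbbacbbbbcbabb
   2 |  12 | aababbabcccbaccbbacbbbbcbabb
   3 |   0 | abaabababbcaaababbabcccbaccbbacbbbbcbabb
   4 |   3 | abababbcaaababbabcccbaccbbacbbbbcbabb
   5 |  13 | ababbabcccbaccbbacbbbbcbabb
   6 |   5 | ababbcaaababbabcccbaccbbacbbbbcbabb
   7 |  37 | abb
   8 |  15 | abbabcccbaccbbacbbbbcbabb
   9 |   7 | abbcaaababbabcccbaccbbacbbbbcbabb
  10 |  18 | abcccbaccbbacbbbbcbabb
  11 |  29 | acbbbbcbabb
  12 |  24 | accbbacbbbbcbabb
  13 |  39 | b
  14 |   1 | baabababbcaaababbabcccbaccbbacbbbbcbabb
  15 |   4 | bababbcaaababbabcccbaccbbacbbbbcbabb
  16 |  36 | babb
  17 |  14 | babbabcccbaccbbacbbbbcbabb
  18 |   6 | babbcaaababbabcccbaccbbacbbbbcbabb
  19 |  17 | babcccbaccbbacbbbbcbabb
  20 |  28 | bacbbbbcbabb
  21 |  23 | baccbbacbbbbcbabb
  22 |  38 | bb
  23 |  16 | bbabcccbaccbbacbbbbcbabb
  24 |  27 | bbacbbbbcbabb
  25 |  31 | bbbbcbabb
  26 |  32 | bbbcbabb
  27 |   8 | bbcaaababbabcccbaccbbacbbbbcbabb
  28 |  33 | bbcbabb
  29 |   9 | bcaaababbabcccbaccbbacbbbbcbabb
  30 |  34 | bcbabb
  31 |  19 | bcccbaccbbacbbbbcbabb
  32 |  10 | caaababbabcccbaccbbacbbbbcbabb
  33 |  35 | cbabb
  34 |  22 | cbaccbbacbbbbcbabb
  35 |  26 | cbbacbbbbcbabb
  36 |  30 | cbbbbcbabb
  37 |  21 | ccbaccbbacbbbbcbabb
  38 |  25 | ccbbacbbbbcbabb
  39 |  20 | cccbaccbbacbbbbcbabb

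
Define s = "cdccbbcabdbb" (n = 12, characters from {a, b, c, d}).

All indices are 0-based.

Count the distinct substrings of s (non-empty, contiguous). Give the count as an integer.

69

rank→(start, suffix):
  0 → (7, 'abdbb')
  1 → (11, 'b')
  2 → (10, 'bb')
  3 → (4, 'bbcabdbb')
  4 → (5, 'bcabdbb')
  5 → (8, 'bdbb')
  6 → (6, 'cabdbb')
  7 → (3, 'cbbcabdbb')
  8 → (2, 'ccbbcabdbb')
  9 → (0, 'cdccbbcabdbb')
  10 → (9, 'dbb')
  11 → (1, 'dccbbcabdbb')

SA = [7, 11, 10, 4, 5, 8, 6, 3, 2, 0, 9, 1]
rank  pair      lcp
   1  s[7:],s[11:]  0  ''
   2  s[11:],s[10:]  1  'b'
   3  s[10:],s[4:]  2  'bb'
   4  s[4:],s[5:]  1  'b'
   5  s[5:],s[8:]  1  'b'
   6  s[8:],s[6:]  0  ''
   7  s[6:],s[3:]  1  'c'
   8  s[3:],s[2:]  1  'c'
   9  s[2:],s[0:]  1  'c'
  10  s[0:],s[9:]  0  ''
  11  s[9:],s[1:]  1  'd'

n(n+1)/2 = 12·13/2 = 78
Σ LCP = 0 + 0 + 1 + 2 + 1 + 1 + 0 + 1 + 1 + 1 + 0 + 1 = 9
distinct = 78 − 9 = 69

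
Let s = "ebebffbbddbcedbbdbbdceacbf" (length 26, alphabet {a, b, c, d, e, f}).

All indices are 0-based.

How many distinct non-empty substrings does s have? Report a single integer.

sorted suffixes:
  #0 SA[0]=22  'acbf'
  #1 SA[1]=14  'bbdbbdceacbf'
  #2 SA[2]=17  'bbdceacbf'
  #3 SA[3]=6  'bbddbcedbbdbbdceacbf'
  #4 SA[4]=10  'bcedbbdbbdceacbf'
  #5 SA[5]=15  'bdbbdceacbf'
  #6 SA[6]=18  'bdceacbf'
  #7 SA[7]=7  'bddbcedbbdbbdceacbf'
  #8 SA[8]=1  'bebffbbddbcedbbdbbdceacbf'
  #9 SA[9]=24  'bf'
  #10 SA[10]=3  'bffbbddbcedbbdbbdceacbf'
  #11 SA[11]=23  'cbf'
  #12 SA[12]=20  'ceacbf'
  #13 SA[13]=11  'cedbbdbbdceacbf'
  #14 SA[14]=13  'dbbdbbdceacbf'
  #15 SA[15]=16  'dbbdceacbf'
  #16 SA[16]=9  'dbcedbbdbbdceacbf'
  #17 SA[17]=19  'dceacbf'
  #18 SA[18]=8  'ddbcedbbdbbdceacbf'
  #19 SA[19]=21  'eacbf'
  #20 SA[20]=0  'ebebffbbddbcedbbdbbdceacbf'
  #21 SA[21]=2  'ebffbbddbcedbbdbbdceacbf'
  #22 SA[22]=12  'edbbdbbdceacbf'
  #23 SA[23]=25  'f'
  #24 SA[24]=5  'fbbddbcedbbdbbdceacbf'
  #25 SA[25]=4  'ffbbddbcedbbdbbdceacbf'

SA = [22, 14, 17, 6, 10, 15, 18, 7, 1, 24, 3, 23, 20, 11, 13, 16, 9, 19, 8, 21, 0, 2, 12, 25, 5, 4]
i: (SA[i-1],SA[i]) lcp shared
  1: (22,14) 0 ''
  2: (14,17) 3 'bbd'
  3: (17,6) 3 'bbd'
  4: (6,10) 1 'b'
  5: (10,15) 1 'b'
  6: (15,18) 2 'bd'
  7: (18,7) 2 'bd'
  8: (7,1) 1 'b'
  9: (1,24) 1 'b'
  10: (24,3) 2 'bf'
  11: (3,23) 0 ''
  12: (23,20) 1 'c'
  13: (20,11) 2 'ce'
  14: (11,13) 0 ''
  15: (13,16) 4 'dbbd'
  16: (16,9) 2 'db'
  17: (9,19) 1 'd'
  18: (19,8) 1 'd'
  19: (8,21) 0 ''
  20: (21,0) 1 'e'
  21: (0,2) 2 'eb'
  22: (2,12) 1 'e'
  23: (12,25) 0 ''
  24: (25,5) 1 'f'
  25: (5,4) 1 'f'

n(n+1)/2 = 26·27/2 = 351
Σ LCP = 0 + 0 + 3 + 3 + 1 + 1 + 2 + 2 + 1 + 1 + 2 + 0 + 1 + 2 + 0 + 4 + 2 + 1 + 1 + 0 + 1 + 2 + 1 + 0 + 1 + 1 = 33
distinct = 351 − 33 = 318

318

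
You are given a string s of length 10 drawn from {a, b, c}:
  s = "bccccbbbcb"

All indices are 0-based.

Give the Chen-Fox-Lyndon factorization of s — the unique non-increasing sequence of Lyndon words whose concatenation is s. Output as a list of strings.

["bcccc", "bbbc", "b"]

emit factor 1: 'bcccc' (i=0, period=5)
emit factor 2: 'bbbc' (i=5, period=4)
emit factor 3: 'b' (i=9, period=1)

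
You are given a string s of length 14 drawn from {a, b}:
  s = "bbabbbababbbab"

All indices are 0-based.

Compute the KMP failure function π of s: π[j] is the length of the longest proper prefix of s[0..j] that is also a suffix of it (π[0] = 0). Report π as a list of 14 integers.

π[0] = 0
j=1 s[j]='b': π[1]=1 (border 'b')
j=2 s[j]='a': k: 1→0; π[2]=0 (border '')
j=3 s[j]='b': π[3]=1 (border 'b')
j=4 s[j]='b': π[4]=2 (border 'bb')
j=5 s[j]='b': k: 2→1; π[5]=2 (border 'bb')
j=6 s[j]='a': π[6]=3 (border 'bba')
j=7 s[j]='b': π[7]=4 (border 'bbab')
j=8 s[j]='a': k: 4→1→0; π[8]=0 (border '')
j=9 s[j]='b': π[9]=1 (border 'b')
j=10 s[j]='b': π[10]=2 (border 'bb')
j=11 s[j]='b': k: 2→1; π[11]=2 (border 'bb')
j=12 s[j]='a': π[12]=3 (border 'bba')
j=13 s[j]='b': π[13]=4 (border 'bbab')

[0, 1, 0, 1, 2, 2, 3, 4, 0, 1, 2, 2, 3, 4]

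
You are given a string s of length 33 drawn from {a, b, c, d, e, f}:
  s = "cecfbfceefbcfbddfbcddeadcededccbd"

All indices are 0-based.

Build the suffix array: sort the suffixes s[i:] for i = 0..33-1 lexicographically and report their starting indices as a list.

sorted suffixes:
  #0 SA[0]=22  'adcededccbd'
  #1 SA[1]=17  'bcddeadcededccbd'
  #2 SA[2]=10  'bcfbddfbcddeadcededccbd'
  #3 SA[3]=31  'bd'
  #4 SA[4]=13  'bddfbcddeadcededccbd'
  #5 SA[5]=4  'bfceefbcfbddfbcddeadcededccbd'
  #6 SA[6]=30  'cbd'
  #7 SA[7]=29  'ccbd'
  #8 SA[8]=18  'cddeadcededccbd'
  #9 SA[9]=0  'cecfbfceefbcfbddfbcddeadcededccbd'
  #10 SA[10]=24  'cededccbd'
  #11 SA[11]=6  'ceefbcfbddfbcddeadcededccbd'
  #12 SA[12]=11  'cfbddfbcddeadcededccbd'
  #13 SA[13]=2  'cfbfceefbcfbddfbcddeadcededccbd'
  #14 SA[14]=32  'd'
  #15 SA[15]=28  'dccbd'
  #16 SA[16]=23  'dcededccbd'
  #17 SA[17]=19  'ddeadcededccbd'
  #18 SA[18]=14  'ddfbcddeadcededccbd'
  #19 SA[19]=20  'deadcededccbd'
  #20 SA[20]=26  'dedccbd'
  #21 SA[21]=15  'dfbcddeadcededccbd'
  #22 SA[22]=21  'eadcededccbd'
  #23 SA[23]=1  'ecfbfceefbcfbddfbcddeadcededccbd'
  #24 SA[24]=27  'edccbd'
  #25 SA[25]=25  'ededccbd'
  #26 SA[26]=7  'eefbcfbddfbcddeadcededccbd'
  #27 SA[27]=8  'efbcfbddfbcddeadcededccbd'
  #28 SA[28]=16  'fbcddeadcededccbd'
  #29 SA[29]=9  'fbcfbddfbcddeadcededccbd'
  #30 SA[30]=12  'fbddfbcddeadcededccbd'
  #31 SA[31]=3  'fbfceefbcfbddfbcddeadcededccbd'
  #32 SA[32]=5  'fceefbcfbddfbcddeadcededccbd'

[22, 17, 10, 31, 13, 4, 30, 29, 18, 0, 24, 6, 11, 2, 32, 28, 23, 19, 14, 20, 26, 15, 21, 1, 27, 25, 7, 8, 16, 9, 12, 3, 5]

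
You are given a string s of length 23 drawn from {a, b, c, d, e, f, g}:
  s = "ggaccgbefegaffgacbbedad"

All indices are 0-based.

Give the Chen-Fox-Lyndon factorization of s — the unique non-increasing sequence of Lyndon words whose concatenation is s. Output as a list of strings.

emit factor 1: 'g' (i=0, period=1)
emit factor 2: 'g' (i=1, period=1)
emit factor 3: 'accgbefegaffg' (i=2, period=13)
emit factor 4: 'acbbedad' (i=15, period=8)

["g", "g", "accgbefegaffg", "acbbedad"]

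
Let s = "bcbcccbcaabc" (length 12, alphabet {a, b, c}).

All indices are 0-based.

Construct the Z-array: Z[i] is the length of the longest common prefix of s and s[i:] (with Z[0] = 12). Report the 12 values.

Z[0]=12
i=1: fresh scan; Z[1]=0
i=2: fresh scan; Z[2]=2 scan→box=[2,4)
i=3: min(r-i=1, Z[1]=0)=0; Z[3]=0
i=4: fresh scan; Z[4]=0
i=5: fresh scan; Z[5]=0
i=6: fresh scan; Z[6]=2 scan→box=[6,8)
i=7: min(r-i=1, Z[1]=0)=0; Z[7]=0
i=8: fresh scan; Z[8]=0
i=9: fresh scan; Z[9]=0
i=10: fresh scan; Z[10]=2 scan→box=[10,12)
i=11: min(r-i=1, Z[1]=0)=0; Z[11]=0

[12, 0, 2, 0, 0, 0, 2, 0, 0, 0, 2, 0]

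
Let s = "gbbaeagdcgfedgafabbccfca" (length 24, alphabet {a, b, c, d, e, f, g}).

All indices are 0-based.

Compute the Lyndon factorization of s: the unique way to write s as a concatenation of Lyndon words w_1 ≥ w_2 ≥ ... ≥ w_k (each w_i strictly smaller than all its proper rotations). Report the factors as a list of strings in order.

["g", "b", "b", "aeagdcgfedgaf", "abbccfc", "a"]

emit factor 1: 'g' (i=0, period=1)
emit factor 2: 'b' (i=1, period=1)
emit factor 3: 'b' (i=2, period=1)
emit factor 4: 'aeagdcgfedgaf' (i=3, period=13)
emit factor 5: 'abbccfc' (i=16, period=7)
emit factor 6: 'a' (i=23, period=1)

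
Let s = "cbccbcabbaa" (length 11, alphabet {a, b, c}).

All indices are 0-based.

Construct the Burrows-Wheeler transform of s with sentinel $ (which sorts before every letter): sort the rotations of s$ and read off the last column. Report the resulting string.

aabcbaccbc$b

rank  rotation      last
    0  $cbccbcabbaa  a
    1  a$cbccbcabba  a
    2  aa$cbccbcabb  b
    3  abbaa$cbccbc  c
    4  baa$cbccbcab  b
    5  bbaa$cbccbca  a
    6  bcabbaa$cbcc  c
    7  bccbcabbaa$c  c
    8  cabbaa$cbccb  b
    9  cbcabbaa$cbc  c
   10  cbccbcabbaa$  $
   11  ccbcabbaa$cb  b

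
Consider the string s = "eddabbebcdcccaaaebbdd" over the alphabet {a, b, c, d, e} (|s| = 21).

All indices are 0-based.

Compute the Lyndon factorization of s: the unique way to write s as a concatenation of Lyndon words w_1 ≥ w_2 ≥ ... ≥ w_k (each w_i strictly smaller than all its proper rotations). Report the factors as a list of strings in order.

emit factor 1: 'e' (i=0, period=1)
emit factor 2: 'd' (i=1, period=1)
emit factor 3: 'd' (i=2, period=1)
emit factor 4: 'abbebcdccc' (i=3, period=10)
emit factor 5: 'aaaebbdd' (i=13, period=8)

["e", "d", "d", "abbebcdccc", "aaaebbdd"]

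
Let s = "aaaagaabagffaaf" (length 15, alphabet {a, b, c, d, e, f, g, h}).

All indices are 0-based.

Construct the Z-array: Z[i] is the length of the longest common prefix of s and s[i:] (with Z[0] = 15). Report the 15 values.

Z[0]=15
i=1: fresh scan; Z[1]=3 scan→box=[1,4)
i=2: min(r-i=2, Z[1]=3)=2; Z[2]=2
i=3: min(r-i=1, Z[2]=2)=1; Z[3]=1
i=4: fresh scan; Z[4]=0
i=5: fresh scan; Z[5]=2 scan→box=[5,7)
i=6: min(r-i=1, Z[1]=3)=1; Z[6]=1
i=7: fresh scan; Z[7]=0
i=8: fresh scan; Z[8]=1 scan→box=[8,9)
i=9: fresh scan; Z[9]=0
i=10: fresh scan; Z[10]=0
i=11: fresh scan; Z[11]=0
i=12: fresh scan; Z[12]=2 scan→box=[12,14)
i=13: min(r-i=1, Z[1]=3)=1; Z[13]=1
i=14: fresh scan; Z[14]=0

[15, 3, 2, 1, 0, 2, 1, 0, 1, 0, 0, 0, 2, 1, 0]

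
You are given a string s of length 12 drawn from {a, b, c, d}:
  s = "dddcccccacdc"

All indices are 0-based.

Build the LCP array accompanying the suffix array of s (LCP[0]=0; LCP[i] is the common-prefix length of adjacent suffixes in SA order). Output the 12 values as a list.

[0, 0, 1, 1, 2, 3, 4, 1, 0, 2, 1, 2]

rank | idx | suffix
   0 |   8 | acdc
   1 |  11 | c
   2 |   7 | cacdc
   3 |   6 | ccacdc
   4 |   5 | cccacdc
   5 |   4 | ccccacdc
   6 |   3 | cccccacdc
   7 |   9 | cdc
   8 |  10 | dc
   9 |   2 | dcccccacdc
  10 |   1 | ddcccccacdc
  11 |   0 | dddcccccacdc

SA = [8, 11, 7, 6, 5, 4, 3, 9, 10, 2, 1, 0]
i: (SA[i-1],SA[i]) lcp shared
  1: (8,11) 0 ''
  2: (11,7) 1 'c'
  3: (7,6) 1 'c'
  4: (6,5) 2 'cc'
  5: (5,4) 3 'ccc'
  6: (4,3) 4 'cccc'
  7: (3,9) 1 'c'
  8: (9,10) 0 ''
  9: (10,2) 2 'dc'
  10: (2,1) 1 'd'
  11: (1,0) 2 'dd'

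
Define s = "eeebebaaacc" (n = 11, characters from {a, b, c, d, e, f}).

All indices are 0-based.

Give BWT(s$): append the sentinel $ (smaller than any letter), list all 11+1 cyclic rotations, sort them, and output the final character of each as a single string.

cbaaeecabee$

rank  rotation      last
    0  $eeebebaaacc  c
    1  aaacc$eeebeb  b
    2  aacc$eeebeba  a
    3  acc$eeebebaa  a
    4  baaacc$eeebe  e
    5  bebaaacc$eee  e
    6  c$eeebebaaac  c
    7  cc$eeebebaaa  a
    8  ebaaacc$eeeb  b
    9  ebebaaacc$ee  e
   10  eebebaaacc$e  e
   11  eeebebaaacc$  $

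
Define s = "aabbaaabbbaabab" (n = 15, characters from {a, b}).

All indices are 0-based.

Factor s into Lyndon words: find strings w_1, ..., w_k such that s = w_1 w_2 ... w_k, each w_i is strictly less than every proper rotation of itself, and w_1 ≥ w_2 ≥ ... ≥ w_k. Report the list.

["aabb", "aaabbbaabab"]

emit factor 1: 'aabb' (i=0, period=4)
emit factor 2: 'aaabbbaabab' (i=4, period=11)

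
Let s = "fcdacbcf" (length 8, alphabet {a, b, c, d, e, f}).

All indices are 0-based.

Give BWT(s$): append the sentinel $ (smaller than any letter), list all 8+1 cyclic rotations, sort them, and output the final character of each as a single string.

rank  rotation   last
    0  $fcdacbcf  f
    1  acbcf$fcd  d
    2  bcf$fcdac  c
    3  cbcf$fcda  a
    4  cdacbcf$f  f
    5  cf$fcdacb  b
    6  dacbcf$fc  c
    7  f$fcdacbc  c
    8  fcdacbcf$  $

fdcafbcc$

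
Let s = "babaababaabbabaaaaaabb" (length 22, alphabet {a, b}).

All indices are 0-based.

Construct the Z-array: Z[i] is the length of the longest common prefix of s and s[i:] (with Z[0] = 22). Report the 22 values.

Z[0]=22
i=1: outside box; Z[1]=0
i=2: outside box; Z[2]=2 scan→box=[2,4)
i=3: min(r-i=1, Z[1]=0)=0; Z[3]=0
i=4: outside box; Z[4]=0
i=5: outside box; Z[5]=6 scan→box=[5,11)
i=6: min(r-i=5, Z[1]=0)=0; Z[6]=0
i=7: min(r-i=4, Z[2]=2)=2; Z[7]=2
i=8: min(r-i=3, Z[3]=0)=0; Z[8]=0
i=9: min(r-i=2, Z[4]=0)=0; Z[9]=0
i=10: min(r-i=1, Z[5]=6)=1; Z[10]=1
i=11: outside box; Z[11]=5 scan→box=[11,16)
i=12: min(r-i=4, Z[1]=0)=0; Z[12]=0
i=13: min(r-i=3, Z[2]=2)=2; Z[13]=2
i=14: min(r-i=2, Z[3]=0)=0; Z[14]=0
i=15: min(r-i=1, Z[4]=0)=0; Z[15]=0
i=16: outside box; Z[16]=0
i=17: outside box; Z[17]=0
i=18: outside box; Z[18]=0
i=19: outside box; Z[19]=0
i=20: outside box; Z[20]=1 scan→box=[20,21)
i=21: outside box; Z[21]=1 scan→box=[21,22)

[22, 0, 2, 0, 0, 6, 0, 2, 0, 0, 1, 5, 0, 2, 0, 0, 0, 0, 0, 0, 1, 1]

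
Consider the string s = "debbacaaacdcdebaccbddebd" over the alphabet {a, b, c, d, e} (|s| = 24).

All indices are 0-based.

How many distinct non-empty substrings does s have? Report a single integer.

rank→(start, suffix):
  0 → (6, 'aaacdcdebaccbddebd')
  1 → (7, 'aacdcdebaccbddebd')
  2 → (4, 'acaaacdcdebaccbddebd')
  3 → (15, 'accbddebd')
  4 → (8, 'acdcdebaccbddebd')
  5 → (3, 'bacaaacdcdebaccbddebd')
  6 → (14, 'baccbddebd')
  7 → (2, 'bbacaaacdcdebaccbddebd')
  8 → (22, 'bd')
  9 → (18, 'bddebd')
  10 → (5, 'caaacdcdebaccbddebd')
  11 → (17, 'cbddebd')
  12 → (16, 'ccbddebd')
  13 → (9, 'cdcdebaccbddebd')
  14 → (11, 'cdebaccbddebd')
  15 → (23, 'd')
  16 → (10, 'dcdebaccbddebd')
  17 → (19, 'ddebd')
  18 → (12, 'debaccbddebd')
  19 → (0, 'debbacaaacdcdebaccbddebd')
  20 → (20, 'debd')
  21 → (13, 'ebaccbddebd')
  22 → (1, 'ebbacaaacdcdebaccbddebd')
  23 → (21, 'ebd')

SA = [6, 7, 4, 15, 8, 3, 14, 2, 22, 18, 5, 17, 16, 9, 11, 23, 10, 19, 12, 0, 20, 13, 1, 21]
rank  pair      lcp
   1  s[6:],s[7:]  2  'aa'
   2  s[7:],s[4:]  1  'a'
   3  s[4:],s[15:]  2  'ac'
   4  s[15:],s[8:]  2  'ac'
   5  s[8:],s[3:]  0  ''
   6  s[3:],s[14:]  3  'bac'
   7  s[14:],s[2:]  1  'b'
   8  s[2:],s[22:]  1  'b'
   9  s[22:],s[18:]  2  'bd'
  10  s[18:],s[5:]  0  ''
  11  s[5:],s[17:]  1  'c'
  12  s[17:],s[16:]  1  'c'
  13  s[16:],s[9:]  1  'c'
  14  s[9:],s[11:]  2  'cd'
  15  s[11:],s[23:]  0  ''
  16  s[23:],s[10:]  1  'd'
  17  s[10:],s[19:]  1  'd'
  18  s[19:],s[12:]  1  'd'
  19  s[12:],s[0:]  3  'deb'
  20  s[0:],s[20:]  3  'deb'
  21  s[20:],s[13:]  0  ''
  22  s[13:],s[1:]  2  'eb'
  23  s[1:],s[21:]  2  'eb'

n(n+1)/2 = 24·25/2 = 300
Σ LCP = 0 + 2 + 1 + 2 + 2 + 0 + 3 + 1 + 1 + 2 + 0 + 1 + 1 + 1 + 2 + 0 + 1 + 1 + 1 + 3 + 3 + 0 + 2 + 2 = 32
distinct = 300 − 32 = 268

268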